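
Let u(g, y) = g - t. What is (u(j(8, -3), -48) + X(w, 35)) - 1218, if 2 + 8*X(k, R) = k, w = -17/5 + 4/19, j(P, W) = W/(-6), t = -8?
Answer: -919713/760 ≈ -1210.1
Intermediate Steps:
j(P, W) = -W/6 (j(P, W) = W*(-⅙) = -W/6)
u(g, y) = 8 + g (u(g, y) = g - 1*(-8) = g + 8 = 8 + g)
w = -303/95 (w = -17*⅕ + 4*(1/19) = -17/5 + 4/19 = -303/95 ≈ -3.1895)
X(k, R) = -¼ + k/8
(u(j(8, -3), -48) + X(w, 35)) - 1218 = ((8 - ⅙*(-3)) + (-¼ + (⅛)*(-303/95))) - 1218 = ((8 + ½) + (-¼ - 303/760)) - 1218 = (17/2 - 493/760) - 1218 = 5967/760 - 1218 = -919713/760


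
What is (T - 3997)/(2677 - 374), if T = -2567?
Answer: -6564/2303 ≈ -2.8502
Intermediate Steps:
(T - 3997)/(2677 - 374) = (-2567 - 3997)/(2677 - 374) = -6564/2303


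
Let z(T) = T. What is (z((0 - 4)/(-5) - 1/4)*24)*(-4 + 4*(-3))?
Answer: -1056/5 ≈ -211.20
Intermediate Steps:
(z((0 - 4)/(-5) - 1/4)*24)*(-4 + 4*(-3)) = (((0 - 4)/(-5) - 1/4)*24)*(-4 + 4*(-3)) = ((-4*(-⅕) - 1*¼)*24)*(-4 - 12) = ((⅘ - ¼)*24)*(-16) = ((11/20)*24)*(-16) = (66/5)*(-16) = -1056/5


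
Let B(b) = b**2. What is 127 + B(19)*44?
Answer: 16011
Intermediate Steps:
127 + B(19)*44 = 127 + 19**2*44 = 127 + 361*44 = 127 + 15884 = 16011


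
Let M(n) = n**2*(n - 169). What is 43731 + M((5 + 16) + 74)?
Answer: -624119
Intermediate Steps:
M(n) = n**2*(-169 + n)
43731 + M((5 + 16) + 74) = 43731 + ((5 + 16) + 74)**2*(-169 + ((5 + 16) + 74)) = 43731 + (21 + 74)**2*(-169 + (21 + 74)) = 43731 + 95**2*(-169 + 95) = 43731 + 9025*(-74) = 43731 - 667850 = -624119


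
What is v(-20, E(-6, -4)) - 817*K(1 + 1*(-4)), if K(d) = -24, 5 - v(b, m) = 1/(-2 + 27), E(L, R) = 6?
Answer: 490324/25 ≈ 19613.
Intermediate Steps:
v(b, m) = 124/25 (v(b, m) = 5 - 1/(-2 + 27) = 5 - 1/25 = 124/25)
v(-20, E(-6, -4)) - 817*K(1 + 1*(-4)) = 124/25 - 817*(-24) = 124/25 + 19608 = 490324/25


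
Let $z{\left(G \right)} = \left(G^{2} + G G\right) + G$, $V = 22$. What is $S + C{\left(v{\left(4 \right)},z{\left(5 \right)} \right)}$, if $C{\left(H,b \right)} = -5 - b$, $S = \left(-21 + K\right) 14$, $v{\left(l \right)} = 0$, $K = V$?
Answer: $-46$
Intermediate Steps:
$K = 22$
$z{\left(G \right)} = G + 2 G^{2}$ ($z{\left(G \right)} = \left(G^{2} + G^{2}\right) + G = 2 G^{2} + G = G + 2 G^{2}$)
$S = 14$ ($S = \left(-21 + 22\right) 14 = 1 \cdot 14 = 14$)
$S + C{\left(v{\left(4 \right)},z{\left(5 \right)} \right)} = 14 - \left(5 + 5 \left(1 + 2 \cdot 5\right)\right) = 14 - \left(5 + 5 \left(1 + 10\right)\right) = 14 - \left(5 + 5 \cdot 11\right) = 14 - 60 = -46$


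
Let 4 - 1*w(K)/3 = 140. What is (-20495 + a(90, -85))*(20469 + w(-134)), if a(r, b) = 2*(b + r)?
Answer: -410949585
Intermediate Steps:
a(r, b) = 2*b + 2*r
w(K) = -408 (w(K) = 12 - 3*140 = 12 - 420 = -408)
(-20495 + a(90, -85))*(20469 + w(-134)) = (-20495 + (2*(-85) + 2*90))*(20469 - 408) = (-20495 + (-170 + 180))*20061 = (-20495 + 10)*20061 = -20485*20061 = -410949585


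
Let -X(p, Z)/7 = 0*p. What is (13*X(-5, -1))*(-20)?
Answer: 0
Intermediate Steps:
X(p, Z) = 0 (X(p, Z) = -0*p = -7*0 = 0)
(13*X(-5, -1))*(-20) = (13*0)*(-20) = 0*(-20) = 0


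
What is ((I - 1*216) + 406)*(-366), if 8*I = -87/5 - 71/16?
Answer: -21933099/320 ≈ -68541.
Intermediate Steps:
I = -1747/640 (I = (-87/5 - 71/16)/8 = (1/8)*(-1747/80) = -1747/640 ≈ -2.7297)
((I - 1*216) + 406)*(-366) = ((-1747/640 - 1*216) + 406)*(-366) = ((-1747/640 - 216) + 406)*(-366) = (-139987/640 + 406)*(-366) = (119853/640)*(-366) = -21933099/320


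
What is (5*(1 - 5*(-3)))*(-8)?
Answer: -640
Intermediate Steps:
(5*(1 - 5*(-3)))*(-8) = (5*(1 + 15))*(-8) = (5*16)*(-8) = 80*(-8) = -640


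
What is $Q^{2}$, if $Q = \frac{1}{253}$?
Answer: $\frac{1}{64009} \approx 1.5623 \cdot 10^{-5}$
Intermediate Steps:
$Q = \frac{1}{253} \approx 0.0039526$
$Q^{2} = \left(\frac{1}{253}\right)^{2} = \frac{1}{64009}$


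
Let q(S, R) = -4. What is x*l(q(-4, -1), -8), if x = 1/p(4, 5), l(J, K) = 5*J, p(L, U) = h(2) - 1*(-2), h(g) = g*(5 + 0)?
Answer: -5/3 ≈ -1.6667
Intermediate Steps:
h(g) = 5*g (h(g) = g*5 = 5*g)
p(L, U) = 12 (p(L, U) = 5*2 - 1*(-2) = 10 + 2 = 12)
x = 1/12 ≈ 0.083333
x*l(q(-4, -1), -8) = (5*(-4))/12 = (1/12)*(-20) = -5/3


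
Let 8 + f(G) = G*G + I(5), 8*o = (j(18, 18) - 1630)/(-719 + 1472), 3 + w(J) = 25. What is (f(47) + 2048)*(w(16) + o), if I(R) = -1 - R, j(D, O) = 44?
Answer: 277793453/3012 ≈ 92229.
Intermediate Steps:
w(J) = 22 (w(J) = -3 + 25 = 22)
o = -793/3012 (o = ((44 - 1630)/(-719 + 1472))/8 = (-1586/753)/8 = (-1586*1/753)/8 = (⅛)*(-1586/753) = -793/3012 ≈ -0.26328)
f(G) = -14 + G² (f(G) = -8 + (G*G + (-1 - 1*5)) = -8 + (G² + (-1 - 5)) = -8 + (G² - 6) = -8 + (-6 + G²) = -14 + G²)
(f(47) + 2048)*(w(16) + o) = ((-14 + 47²) + 2048)*(22 - 793/3012) = ((-14 + 2209) + 2048)*(65471/3012) = (2195 + 2048)*(65471/3012) = 4243*(65471/3012) = 277793453/3012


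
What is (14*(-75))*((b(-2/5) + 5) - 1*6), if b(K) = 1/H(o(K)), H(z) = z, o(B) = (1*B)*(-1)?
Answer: -1575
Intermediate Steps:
o(B) = -B (o(B) = B*(-1) = -B)
b(K) = -1/K (b(K) = 1/(-K) = -1/K)
(14*(-75))*((b(-2/5) + 5) - 1*6) = (14*(-75))*((-1/((-2/5)) + 5) - 1*6) = -1050*((-1/((-2*1/5)) + 5) - 6) = -1050*((-1/(-2/5) + 5) - 6) = -1050*((-1*(-5/2) + 5) - 6) = -1050*((5/2 + 5) - 6) = -1050*(15/2 - 6) = -1050*3/2 = -1575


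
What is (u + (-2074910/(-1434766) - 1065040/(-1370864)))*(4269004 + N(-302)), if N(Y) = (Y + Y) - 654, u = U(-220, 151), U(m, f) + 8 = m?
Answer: -59224797244701821376/61464658057 ≈ -9.6356e+8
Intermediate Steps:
U(m, f) = -8 + m
u = -228 (u = -8 - 220 = -228)
N(Y) = -654 + 2*Y (N(Y) = 2*Y - 654 = -654 + 2*Y)
(u + (-2074910/(-1434766) - 1065040/(-1370864)))*(4269004 + N(-302)) = (-228 + (-2074910/(-1434766) - 1065040/(-1370864)))*(4269004 + (-654 + 2*(-302))) = (-228 + (-2074910*(-1/1434766) - 1065040*(-1/1370864)))*(4269004 + (-654 - 604)) = (-228 + (1037455/717383 + 66565/85679))*(4269004 - 1258) = (-228 + 136640706340/61464658057)*4267746 = -13877301330656/61464658057*4267746 = -59224797244701821376/61464658057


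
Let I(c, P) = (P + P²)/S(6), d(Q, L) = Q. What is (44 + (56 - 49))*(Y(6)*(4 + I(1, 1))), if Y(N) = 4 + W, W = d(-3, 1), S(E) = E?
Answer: 221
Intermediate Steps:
W = -3
Y(N) = 1 (Y(N) = 4 - 3 = 1)
I(c, P) = P/6 + P²/6 (I(c, P) = (P + P²)/6 = (P + P²)*(⅙) = P/6 + P²/6)
(44 + (56 - 49))*(Y(6)*(4 + I(1, 1))) = (44 + (56 - 49))*(1*(4 + (⅙)*1*(1 + 1))) = (44 + 7)*(1*(4 + (⅙)*1*2)) = 51*(1*(4 + ⅓)) = 51*(1*(13/3)) = 51*(13/3) = 221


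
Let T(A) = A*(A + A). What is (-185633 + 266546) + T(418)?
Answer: 430361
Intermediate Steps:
T(A) = 2*A² (T(A) = A*(2*A) = 2*A²)
(-185633 + 266546) + T(418) = (-185633 + 266546) + 2*418² = 80913 + 2*174724 = 80913 + 349448 = 430361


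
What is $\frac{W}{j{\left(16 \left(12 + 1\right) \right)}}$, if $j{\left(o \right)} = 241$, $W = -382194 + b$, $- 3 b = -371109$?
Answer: $- \frac{258491}{241} \approx -1072.6$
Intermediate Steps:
$b = 123703$ ($b = \left(- \frac{1}{3}\right) \left(-371109\right) = 123703$)
$W = -258491$ ($W = -382194 + 123703 = -258491$)
$\frac{W}{j{\left(16 \left(12 + 1\right) \right)}} = - \frac{258491}{241}$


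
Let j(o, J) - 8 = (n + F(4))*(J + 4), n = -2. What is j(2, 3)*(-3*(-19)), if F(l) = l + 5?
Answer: 3249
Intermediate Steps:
F(l) = 5 + l
j(o, J) = 36 + 7*J (j(o, J) = 8 + (-2 + (5 + 4))*(J + 4) = 8 + (-2 + 9)*(4 + J) = 8 + 7*(4 + J) = 8 + (28 + 7*J) = 36 + 7*J)
j(2, 3)*(-3*(-19)) = (36 + 7*3)*(-3*(-19)) = (36 + 21)*57 = 57*57 = 3249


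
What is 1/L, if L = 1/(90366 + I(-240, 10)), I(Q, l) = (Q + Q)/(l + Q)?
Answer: 2078466/23 ≈ 90368.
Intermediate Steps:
I(Q, l) = 2*Q/(Q + l) (I(Q, l) = (2*Q)/(Q + l) = 2*Q/(Q + l))
L = 23/2078466 (L = 1/(90366 + 2*(-240)/(-240 + 10)) = 1/(90366 + 2*(-240)/(-230)) = 1/(90366 + 2*(-240)*(-1/230)) = 1/(90366 + 48/23) = 1/(2078466/23) = 23/2078466 ≈ 1.1066e-5)
1/L = 1/(23/2078466) = 2078466/23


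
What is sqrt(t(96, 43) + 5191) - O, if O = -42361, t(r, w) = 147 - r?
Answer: 42361 + sqrt(5242) ≈ 42433.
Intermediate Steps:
sqrt(t(96, 43) + 5191) - O = sqrt((147 - 1*96) + 5191) - 1*(-42361) = sqrt((147 - 96) + 5191) + 42361 = sqrt(51 + 5191) + 42361 = sqrt(5242) + 42361 = 42361 + sqrt(5242)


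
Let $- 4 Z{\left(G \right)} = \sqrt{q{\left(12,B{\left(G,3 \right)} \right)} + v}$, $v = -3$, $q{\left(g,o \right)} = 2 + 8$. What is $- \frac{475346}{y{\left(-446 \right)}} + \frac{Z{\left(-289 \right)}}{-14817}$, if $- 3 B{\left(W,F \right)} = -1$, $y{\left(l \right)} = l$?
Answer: $\frac{237673}{223} + \frac{\sqrt{7}}{59268} \approx 1065.8$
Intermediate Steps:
$B{\left(W,F \right)} = \frac{1}{3}$ ($B{\left(W,F \right)} = \left(- \frac{1}{3}\right) \left(-1\right) = \frac{1}{3}$)
$q{\left(g,o \right)} = 10$
$Z{\left(G \right)} = - \frac{\sqrt{7}}{4}$ ($Z{\left(G \right)} = - \frac{\sqrt{10 - 3}}{4} = - \frac{\sqrt{7}}{4}$)
$- \frac{475346}{y{\left(-446 \right)}} + \frac{Z{\left(-289 \right)}}{-14817} = - \frac{475346}{-446} + \frac{\left(- \frac{1}{4}\right) \sqrt{7}}{-14817} = \left(-475346\right) \left(- \frac{1}{446}\right) + - \frac{\sqrt{7}}{4} \left(- \frac{1}{14817}\right) = \frac{237673}{223} + \frac{\sqrt{7}}{59268}$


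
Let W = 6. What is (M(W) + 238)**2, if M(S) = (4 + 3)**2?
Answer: 82369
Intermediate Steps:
M(S) = 49 (M(S) = 7**2 = 49)
(M(W) + 238)**2 = (49 + 238)**2 = 287**2 = 82369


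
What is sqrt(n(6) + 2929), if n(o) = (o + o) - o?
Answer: sqrt(2935) ≈ 54.176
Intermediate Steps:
n(o) = o (n(o) = 2*o - o = o)
sqrt(n(6) + 2929) = sqrt(6 + 2929) = sqrt(2935)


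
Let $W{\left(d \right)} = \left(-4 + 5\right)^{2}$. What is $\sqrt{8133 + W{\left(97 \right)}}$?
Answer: $7 \sqrt{166} \approx 90.189$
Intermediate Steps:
$W{\left(d \right)} = 1$ ($W{\left(d \right)} = 1^{2} = 1$)
$\sqrt{8133 + W{\left(97 \right)}} = \sqrt{8133 + 1} = \sqrt{8134} = 7 \sqrt{166}$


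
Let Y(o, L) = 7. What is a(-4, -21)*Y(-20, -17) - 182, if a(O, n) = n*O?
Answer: 406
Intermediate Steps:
a(O, n) = O*n
a(-4, -21)*Y(-20, -17) - 182 = -4*(-21)*7 - 182 = 84*7 - 182 = 588 - 182 = 406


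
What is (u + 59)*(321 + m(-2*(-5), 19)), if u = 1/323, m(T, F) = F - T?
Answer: 6289140/323 ≈ 19471.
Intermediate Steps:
u = 1/323 ≈ 0.0030960
(u + 59)*(321 + m(-2*(-5), 19)) = (1/323 + 59)*(321 + (19 - (-2)*(-5))) = 19058*(321 + (19 - 1*10))/323 = 19058*(321 + (19 - 10))/323 = 19058*(321 + 9)/323 = (19058/323)*330 = 6289140/323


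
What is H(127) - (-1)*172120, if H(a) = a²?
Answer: 188249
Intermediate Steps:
H(127) - (-1)*172120 = 127² - (-1)*172120 = 16129 - 1*(-172120) = 16129 + 172120 = 188249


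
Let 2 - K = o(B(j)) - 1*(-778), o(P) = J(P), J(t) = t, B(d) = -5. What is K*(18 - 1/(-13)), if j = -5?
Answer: -181185/13 ≈ -13937.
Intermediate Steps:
o(P) = P
K = -771 (K = 2 - (-5 - 1*(-778)) = 2 - (-5 + 778) = 2 - 1*773 = 2 - 773 = -771)
K*(18 - 1/(-13)) = -771*(18 - 1/(-13)) = -771*(18 - 1*(-1/13)) = -771*(18 + 1/13) = -771*235/13 = -181185/13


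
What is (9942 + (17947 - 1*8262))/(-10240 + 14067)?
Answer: 19627/3827 ≈ 5.1286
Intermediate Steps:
(9942 + (17947 - 1*8262))/(-10240 + 14067) = (9942 + (17947 - 8262))/3827 = (9942 + 9685)*(1/3827) = 19627*(1/3827) = 19627/3827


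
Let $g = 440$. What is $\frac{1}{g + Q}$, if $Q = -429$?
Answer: $\frac{1}{11} \approx 0.090909$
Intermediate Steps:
$\frac{1}{g + Q} = \frac{1}{440 - 429} = \frac{1}{11}$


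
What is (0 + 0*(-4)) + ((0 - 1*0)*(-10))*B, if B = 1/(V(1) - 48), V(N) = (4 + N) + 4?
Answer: 0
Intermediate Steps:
V(N) = 8 + N
B = -1/39 (B = 1/((8 + 1) - 48) = 1/(9 - 48) = 1/(-39) = -1/39 ≈ -0.025641)
(0 + 0*(-4)) + ((0 - 1*0)*(-10))*B = (0 + 0*(-4)) + ((0 - 1*0)*(-10))*(-1/39) = (0 + 0) + ((0 + 0)*(-10))*(-1/39) = 0 + (0*(-10))*(-1/39) = 0 + 0*(-1/39) = 0 + 0 = 0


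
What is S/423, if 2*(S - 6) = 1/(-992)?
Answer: 11903/839232 ≈ 0.014183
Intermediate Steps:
S = 11903/1984 (S = 6 + (½)/(-992) = 6 + (½)*(-1/992) = 6 - 1/1984 = 11903/1984 ≈ 5.9995)
S/423 = (11903/1984)/423 = (11903/1984)*(1/423) = 11903/839232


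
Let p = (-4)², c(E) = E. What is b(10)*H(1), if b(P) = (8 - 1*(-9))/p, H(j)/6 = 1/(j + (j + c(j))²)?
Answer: 51/40 ≈ 1.2750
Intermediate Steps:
p = 16
H(j) = 6/(j + 4*j²) (H(j) = 6/(j + (j + j)²) = 6/(j + (2*j)²) = 6/(j + 4*j²))
b(P) = 17/16 (b(P) = (8 - 1*(-9))/16 = (8 + 9)*(1/16) = 17*(1/16) = 17/16)
b(10)*H(1) = 17*(6/(1*(1 + 4*1)))/16 = 17*(6*1/(1 + 4))/16 = 17*(6*1/5)/16 = 17*(6*1*(⅕))/16 = (17/16)*(6/5) = 51/40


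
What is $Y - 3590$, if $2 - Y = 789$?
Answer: $-4377$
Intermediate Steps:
$Y = -787$ ($Y = 2 - 789 = -787$)
$Y - 3590 = -787 - 3590 = -4377$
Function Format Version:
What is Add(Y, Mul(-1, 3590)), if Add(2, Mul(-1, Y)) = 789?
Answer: -4377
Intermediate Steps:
Y = -787 (Y = Add(2, Mul(-1, 789)) = Add(2, -789) = -787)
Add(Y, Mul(-1, 3590)) = Add(-787, Mul(-1, 3590)) = Add(-787, -3590) = -4377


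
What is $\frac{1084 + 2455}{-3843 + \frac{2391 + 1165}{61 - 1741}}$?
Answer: $- \frac{212340}{230707} \approx -0.92039$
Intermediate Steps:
$\frac{1084 + 2455}{-3843 + \frac{2391 + 1165}{61 - 1741}} = \frac{3539}{-3843 + \frac{3556}{-1680}} = \frac{3539}{-3843 + 3556 \left(- \frac{1}{1680}\right)} = \frac{3539}{-3843 - \frac{127}{60}} = \frac{3539}{- \frac{230707}{60}} = 3539 \left(- \frac{60}{230707}\right) = - \frac{212340}{230707}$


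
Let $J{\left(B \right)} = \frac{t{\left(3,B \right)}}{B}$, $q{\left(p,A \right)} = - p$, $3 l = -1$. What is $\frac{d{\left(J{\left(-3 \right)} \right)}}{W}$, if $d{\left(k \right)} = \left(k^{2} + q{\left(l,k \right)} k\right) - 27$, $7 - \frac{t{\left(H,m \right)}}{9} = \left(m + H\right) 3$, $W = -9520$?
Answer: $- \frac{407}{9520} \approx -0.042752$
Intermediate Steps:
$l = - \frac{1}{3}$ ($l = \frac{1}{3} \left(-1\right) = - \frac{1}{3} \approx -0.33333$)
$t{\left(H,m \right)} = 63 - 27 H - 27 m$ ($t{\left(H,m \right)} = 63 - 9 \left(m + H\right) 3 = 63 - 9 \left(H + m\right) 3 = 63 - 9 \left(3 H + 3 m\right) = 63 - \left(27 H + 27 m\right) = 63 - 27 H - 27 m$)
$J{\left(B \right)} = \frac{-18 - 27 B}{B}$ ($J{\left(B \right)} = \frac{63 - 81 - 27 B}{B} = \frac{-18 - 27 B}{B}$)
$d{\left(k \right)} = -27 + k^{2} + \frac{k}{3}$ ($d{\left(k \right)} = \left(k^{2} + \left(-1\right) \left(- \frac{1}{3}\right) k\right) - 27 = \left(k^{2} + \frac{k}{3}\right) - 27 = -27 + k^{2} + \frac{k}{3}$)
$\frac{d{\left(J{\left(-3 \right)} \right)}}{W} = \frac{-27 + \left(-27 - \frac{18}{-3}\right)^{2} + \frac{-27 - \frac{18}{-3}}{3}}{-9520} = \left(-27 + \left(-27 - -6\right)^{2} + \frac{-27 - -6}{3}\right) \left(- \frac{1}{9520}\right) = \left(-27 + \left(-27 + 6\right)^{2} + \frac{-27 + 6}{3}\right) \left(- \frac{1}{9520}\right) = \left(-27 + \left(-21\right)^{2} + \frac{1}{3} \left(-21\right)\right) \left(- \frac{1}{9520}\right) = \left(-27 + 441 - 7\right) \left(- \frac{1}{9520}\right) = 407 \left(- \frac{1}{9520}\right) = - \frac{407}{9520}$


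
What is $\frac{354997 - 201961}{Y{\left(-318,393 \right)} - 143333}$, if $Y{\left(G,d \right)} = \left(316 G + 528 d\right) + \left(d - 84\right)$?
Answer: $- \frac{38259}{9002} \approx -4.2501$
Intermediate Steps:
$Y{\left(G,d \right)} = -84 + 316 G + 529 d$ ($Y{\left(G,d \right)} = \left(316 G + 528 d\right) + \left(-84 + d\right) = -84 + 316 G + 529 d$)
$\frac{354997 - 201961}{Y{\left(-318,393 \right)} - 143333} = \frac{354997 - 201961}{\left(-84 + 316 \left(-318\right) + 529 \cdot 393\right) - 143333} = \frac{153036}{\left(-84 - 100488 + 207897\right) - 143333} = \frac{153036}{107325 - 143333} = \frac{153036}{-36008} = 153036 \left(- \frac{1}{36008}\right) = - \frac{38259}{9002}$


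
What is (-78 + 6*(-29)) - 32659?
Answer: -32911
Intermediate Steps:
(-78 + 6*(-29)) - 32659 = (-78 - 174) - 32659 = -252 - 32659 = -32911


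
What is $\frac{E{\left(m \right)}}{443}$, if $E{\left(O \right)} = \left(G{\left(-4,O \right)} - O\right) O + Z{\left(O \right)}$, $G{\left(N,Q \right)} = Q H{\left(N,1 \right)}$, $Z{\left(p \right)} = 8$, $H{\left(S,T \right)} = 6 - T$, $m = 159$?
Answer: $\frac{101132}{443} \approx 228.29$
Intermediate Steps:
$G{\left(N,Q \right)} = 5 Q$ ($G{\left(N,Q \right)} = Q \left(6 - 1\right) = Q 5 = 5 Q$)
$E{\left(O \right)} = 8 + 4 O^{2}$ ($E{\left(O \right)} = \left(5 O - O\right) O + 8 = 4 O O + 8 = 4 O^{2} + 8 = 8 + 4 O^{2}$)
$\frac{E{\left(m \right)}}{443} = \frac{8 + 4 \cdot 159^{2}}{443} = \left(8 + 4 \cdot 25281\right) \frac{1}{443} = \left(8 + 101124\right) \frac{1}{443} = 101132 \cdot \frac{1}{443} = \frac{101132}{443}$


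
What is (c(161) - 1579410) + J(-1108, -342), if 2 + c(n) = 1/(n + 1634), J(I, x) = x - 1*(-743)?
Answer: -2834324744/1795 ≈ -1.5790e+6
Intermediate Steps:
J(I, x) = 743 + x (J(I, x) = x + 743 = 743 + x)
c(n) = -2 + 1/(1634 + n) (c(n) = -2 + 1/(n + 1634) = -2 + 1/(1634 + n))
(c(161) - 1579410) + J(-1108, -342) = ((-3267 - 2*161)/(1634 + 161) - 1579410) + (743 - 342) = ((-3267 - 322)/1795 - 1579410) + 401 = ((1/1795)*(-3589) - 1579410) + 401 = (-3589/1795 - 1579410) + 401 = -2835044539/1795 + 401 = -2834324744/1795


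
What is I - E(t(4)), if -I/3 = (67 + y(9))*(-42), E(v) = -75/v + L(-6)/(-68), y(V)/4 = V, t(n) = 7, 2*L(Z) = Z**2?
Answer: 3091377/238 ≈ 12989.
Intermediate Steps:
L(Z) = Z**2/2
y(V) = 4*V
E(v) = -9/34 - 75/v (E(v) = -75/v + ((1/2)*(-6)**2)/(-68) = -75/v + ((1/2)*36)*(-1/68) = -75/v + 18*(-1/68) = -75/v - 9/34 = -9/34 - 75/v)
I = 12978 (I = -3*(67 + 4*9)*(-42) = -3*(67 + 36)*(-42) = -309*(-42) = -3*(-4326) = 12978)
I - E(t(4)) = 12978 - (-9/34 - 75/7) = 12978 - 1*(-2613/238) = 12978 + 2613/238 = 3091377/238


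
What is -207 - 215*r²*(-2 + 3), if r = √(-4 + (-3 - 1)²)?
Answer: -2787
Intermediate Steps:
r = 2*√3 (r = √(-4 + (-4)²) = √(-4 + 16) = √12 = 2*√3 ≈ 3.4641)
-207 - 215*r²*(-2 + 3) = -207 - 215*(2*√3)²*(-2 + 3) = -207 - 2580 = -2787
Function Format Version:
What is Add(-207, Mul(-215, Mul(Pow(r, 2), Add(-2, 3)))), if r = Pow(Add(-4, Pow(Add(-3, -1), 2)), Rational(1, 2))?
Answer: -2787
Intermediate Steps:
r = Mul(2, Pow(3, Rational(1, 2))) (r = Pow(Add(-4, Pow(-4, 2)), Rational(1, 2)) = Pow(Add(-4, 16), Rational(1, 2)) = Pow(12, Rational(1, 2)) = Mul(2, Pow(3, Rational(1, 2))) ≈ 3.4641)
Add(-207, Mul(-215, Mul(Pow(r, 2), Add(-2, 3)))) = Add(-207, Mul(-215, Mul(Pow(Mul(2, Pow(3, Rational(1, 2))), 2), Add(-2, 3)))) = Add(-207, Mul(-215, Mul(12, 1))) = Add(-207, Mul(-215, 12)) = Add(-207, -2580) = -2787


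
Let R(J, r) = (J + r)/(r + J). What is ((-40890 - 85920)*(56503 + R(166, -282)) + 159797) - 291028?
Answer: -7165403471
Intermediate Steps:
R(J, r) = 1 (R(J, r) = (J + r)/(J + r) = 1)
((-40890 - 85920)*(56503 + R(166, -282)) + 159797) - 291028 = ((-40890 - 85920)*(56503 + 1) + 159797) - 291028 = (-126810*56504 + 159797) - 291028 = (-7165272240 + 159797) - 291028 = -7165112443 - 291028 = -7165403471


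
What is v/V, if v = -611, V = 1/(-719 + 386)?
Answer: 203463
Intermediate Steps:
V = -1/333 (V = 1/(-333) = -1/333 ≈ -0.0030030)
v/V = -611/(-1/333) = -611*(-333) = 203463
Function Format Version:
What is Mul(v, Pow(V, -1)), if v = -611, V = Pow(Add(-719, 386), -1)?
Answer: 203463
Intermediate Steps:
V = Rational(-1, 333) (V = Pow(-333, -1) = Rational(-1, 333) ≈ -0.0030030)
Mul(v, Pow(V, -1)) = Mul(-611, Pow(Rational(-1, 333), -1)) = Mul(-611, -333) = 203463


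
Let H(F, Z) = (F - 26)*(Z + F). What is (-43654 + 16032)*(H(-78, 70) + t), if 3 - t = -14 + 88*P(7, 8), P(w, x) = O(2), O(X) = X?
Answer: -18589606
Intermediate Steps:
P(w, x) = 2
H(F, Z) = (-26 + F)*(F + Z)
t = -159 (t = 3 - (-14 + 88*2) = 3 - (-14 + 176) = 3 - 1*162 = 3 - 162 = -159)
(-43654 + 16032)*(H(-78, 70) + t) = (-43654 + 16032)*(((-78)² - 26*(-78) - 26*70 - 78*70) - 159) = -27622*((6084 + 2028 - 1820 - 5460) - 159) = -27622*(832 - 159) = -27622*673 = -18589606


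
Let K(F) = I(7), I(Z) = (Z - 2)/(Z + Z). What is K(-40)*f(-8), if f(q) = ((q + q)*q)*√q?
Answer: 640*I*√2/7 ≈ 129.3*I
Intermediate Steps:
I(Z) = (-2 + Z)/(2*Z) (I(Z) = (-2 + Z)/((2*Z)) = (-2 + Z)*(1/(2*Z)) = (-2 + Z)/(2*Z))
K(F) = 5/14 (K(F) = (½)*(-2 + 7)/7 = (½)*(⅐)*5 = 5/14)
f(q) = 2*q^(5/2) (f(q) = ((2*q)*q)*√q = (2*q²)*√q = 2*q^(5/2))
K(-40)*f(-8) = 5*(2*(-8)^(5/2))/14 = 5*(2*(128*I*√2))/14 = 5*(256*I*√2)/14 = 640*I*√2/7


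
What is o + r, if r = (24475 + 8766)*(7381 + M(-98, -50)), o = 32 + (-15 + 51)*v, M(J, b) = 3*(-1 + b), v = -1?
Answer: 240265944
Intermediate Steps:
M(J, b) = -3 + 3*b
o = -4 (o = 32 + (-15 + 51)*(-1) = 32 + 36*(-1) = 32 - 36 = -4)
r = 240265948 (r = (24475 + 8766)*(7381 + (-3 + 3*(-50))) = 33241*(7381 + (-3 - 150)) = 33241*(7381 - 153) = 33241*7228 = 240265948)
o + r = -4 + 240265948 = 240265944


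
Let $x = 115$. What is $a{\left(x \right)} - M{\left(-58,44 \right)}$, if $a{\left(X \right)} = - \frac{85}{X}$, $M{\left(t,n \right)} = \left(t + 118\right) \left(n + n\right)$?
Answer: $- \frac{121457}{23} \approx -5280.7$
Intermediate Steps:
$M{\left(t,n \right)} = 2 n \left(118 + t\right)$ ($M{\left(t,n \right)} = \left(118 + t\right) 2 n = 2 n \left(118 + t\right)$)
$a{\left(x \right)} - M{\left(-58,44 \right)} = - \frac{85}{115} - 2 \cdot 44 \left(118 - 58\right) = \left(-85\right) \frac{1}{115} - 2 \cdot 44 \cdot 60 = - \frac{17}{23} - 5280 = - \frac{121457}{23}$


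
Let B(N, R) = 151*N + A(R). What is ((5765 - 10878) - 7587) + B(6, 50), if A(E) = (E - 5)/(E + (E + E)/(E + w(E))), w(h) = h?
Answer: -200483/17 ≈ -11793.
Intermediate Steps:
A(E) = (-5 + E)/(1 + E) (A(E) = (E - 5)/(E + (E + E)/(E + E)) = (-5 + E)/(E + (2*E)/((2*E))) = (-5 + E)/(E + (2*E)*(1/(2*E))) = (-5 + E)/(E + 1) = (-5 + E)/(1 + E))
B(N, R) = 151*N + (-5 + R)/(1 + R)
((5765 - 10878) - 7587) + B(6, 50) = ((5765 - 10878) - 7587) + (-5 + 50 + 151*6*(1 + 50))/(1 + 50) = (-5113 - 7587) + (-5 + 50 + 151*6*51)/51 = -12700 + (-5 + 50 + 46206)/51 = -12700 + (1/51)*46251 = -12700 + 15417/17 = -200483/17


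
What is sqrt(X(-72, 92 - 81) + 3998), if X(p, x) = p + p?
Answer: sqrt(3854) ≈ 62.081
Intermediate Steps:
X(p, x) = 2*p
sqrt(X(-72, 92 - 81) + 3998) = sqrt(2*(-72) + 3998) = sqrt(-144 + 3998) = sqrt(3854)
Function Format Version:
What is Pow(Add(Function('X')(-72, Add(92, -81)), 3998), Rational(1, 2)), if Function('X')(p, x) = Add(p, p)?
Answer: Pow(3854, Rational(1, 2)) ≈ 62.081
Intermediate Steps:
Function('X')(p, x) = Mul(2, p)
Pow(Add(Function('X')(-72, Add(92, -81)), 3998), Rational(1, 2)) = Pow(Add(Mul(2, -72), 3998), Rational(1, 2)) = Pow(Add(-144, 3998), Rational(1, 2)) = Pow(3854, Rational(1, 2))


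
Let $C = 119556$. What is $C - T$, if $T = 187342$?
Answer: $-67786$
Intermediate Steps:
$C - T = 119556 - 187342 = -67786$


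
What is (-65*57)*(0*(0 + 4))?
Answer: 0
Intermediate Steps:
(-65*57)*(0*(0 + 4)) = -0*4 = -3705*0 = 0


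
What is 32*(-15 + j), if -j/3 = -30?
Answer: 2400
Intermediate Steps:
j = 90 (j = -3*(-30) = 90)
32*(-15 + j) = 32*(-15 + 90) = 32*75 = 2400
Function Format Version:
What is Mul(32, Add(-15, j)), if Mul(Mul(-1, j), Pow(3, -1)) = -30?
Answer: 2400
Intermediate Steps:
j = 90 (j = Mul(-3, -30) = 90)
Mul(32, Add(-15, j)) = Mul(32, Add(-15, 90)) = Mul(32, 75) = 2400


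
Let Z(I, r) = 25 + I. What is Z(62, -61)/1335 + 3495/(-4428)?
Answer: -475621/656820 ≈ -0.72413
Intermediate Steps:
Z(62, -61)/1335 + 3495/(-4428) = (25 + 62)/1335 + 3495/(-4428) = 87*(1/1335) + 3495*(-1/4428) = 29/445 - 1165/1476 = -475621/656820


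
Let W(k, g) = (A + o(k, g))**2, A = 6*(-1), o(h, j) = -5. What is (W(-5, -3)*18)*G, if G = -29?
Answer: -63162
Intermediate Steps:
A = -6
W(k, g) = 121 (W(k, g) = (-6 - 5)**2 = (-11)**2 = 121)
(W(-5, -3)*18)*G = (121*18)*(-29) = 2178*(-29) = -63162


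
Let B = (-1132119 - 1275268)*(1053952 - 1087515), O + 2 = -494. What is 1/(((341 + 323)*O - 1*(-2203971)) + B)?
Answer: 1/80801004508 ≈ 1.2376e-11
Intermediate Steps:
O = -496 (O = -2 - 494 = -496)
B = 80799129881 (B = -2407387*(-33563) = 80799129881)
1/(((341 + 323)*O - 1*(-2203971)) + B) = 1/(((341 + 323)*(-496) - 1*(-2203971)) + 80799129881) = 1/((664*(-496) + 2203971) + 80799129881) = 1/((-329344 + 2203971) + 80799129881) = 1/(1874627 + 80799129881) = 1/80801004508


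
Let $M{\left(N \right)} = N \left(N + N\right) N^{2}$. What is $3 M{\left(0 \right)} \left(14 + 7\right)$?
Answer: $0$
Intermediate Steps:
$M{\left(N \right)} = 2 N^{4}$ ($M{\left(N \right)} = N 2 N N^{2} = 2 N^{2} N^{2} = 2 N^{4}$)
$3 M{\left(0 \right)} \left(14 + 7\right) = 3 \cdot 2 \cdot 0^{4} \left(14 + 7\right) = 3 \cdot 2 \cdot 0 \cdot 21 = 3 \cdot 0 \cdot 21 = 0 \cdot 21 = 0$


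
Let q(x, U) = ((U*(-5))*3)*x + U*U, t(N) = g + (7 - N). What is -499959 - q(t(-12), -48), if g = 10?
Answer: -523143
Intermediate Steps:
t(N) = 17 - N (t(N) = 10 + (7 - N) = 17 - N)
q(x, U) = U**2 - 15*U*x (q(x, U) = (-5*U*3)*x + U**2 = (-15*U)*x + U**2 = -15*U*x + U**2 = U**2 - 15*U*x)
-499959 - q(t(-12), -48) = -499959 - (-48)*(-48 - 15*(17 - 1*(-12))) = -499959 - (-48)*(-48 - 15*(17 + 12)) = -499959 - (-48)*(-48 - 15*29) = -499959 - (-48)*(-48 - 435) = -499959 - (-48)*(-483) = -499959 - 1*23184 = -499959 - 23184 = -523143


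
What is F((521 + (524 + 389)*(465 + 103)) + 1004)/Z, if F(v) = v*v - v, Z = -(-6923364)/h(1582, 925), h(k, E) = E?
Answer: 62556096972275/1730841 ≈ 3.6142e+7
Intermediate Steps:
Z = 6923364/925 (Z = -(-6923364)/925 = -1*(-6923364/925) = 6923364/925 ≈ 7484.7)
F(v) = v**2 - v
F((521 + (524 + 389)*(465 + 103)) + 1004)/Z = (((521 + (524 + 389)*(465 + 103)) + 1004)*(-1 + ((521 + (524 + 389)*(465 + 103)) + 1004)))/(6923364/925) = (((521 + 913*568) + 1004)*(-1 + ((521 + 913*568) + 1004)))*(925/6923364) = (((521 + 518584) + 1004)*(-1 + ((521 + 518584) + 1004)))*(925/6923364) = ((519105 + 1004)*(-1 + (519105 + 1004)))*(925/6923364) = (520109*(-1 + 520109))*(925/6923364) = (520109*520108)*(925/6923364) = 270512851772*(925/6923364) = 62556096972275/1730841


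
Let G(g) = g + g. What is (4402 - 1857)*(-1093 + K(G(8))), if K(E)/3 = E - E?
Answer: -2781685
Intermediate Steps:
G(g) = 2*g
K(E) = 0 (K(E) = 3*(E - E) = 3*0 = 0)
(4402 - 1857)*(-1093 + K(G(8))) = (4402 - 1857)*(-1093 + 0) = 2545*(-1093) = -2781685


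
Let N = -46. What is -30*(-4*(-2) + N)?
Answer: 1140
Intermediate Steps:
-30*(-4*(-2) + N) = -30*(-4*(-2) - 46) = -30*(8 - 46) = -30*(-38) = 1140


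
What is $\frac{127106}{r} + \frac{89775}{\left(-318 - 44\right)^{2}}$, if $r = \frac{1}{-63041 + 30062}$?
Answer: $- \frac{549314009770281}{131044} \approx -4.1918 \cdot 10^{9}$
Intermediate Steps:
$r = - \frac{1}{32979}$ ($r = \frac{1}{-32979} = - \frac{1}{32979} \approx -3.0322 \cdot 10^{-5}$)
$\frac{127106}{r} + \frac{89775}{\left(-318 - 44\right)^{2}} = \frac{127106}{- \frac{1}{32979}} + \frac{89775}{\left(-318 - 44\right)^{2}} = 127106 \left(-32979\right) + \frac{89775}{\left(-362\right)^{2}} = -4191828774 + \frac{89775}{131044} = - \frac{549314009770281}{131044}$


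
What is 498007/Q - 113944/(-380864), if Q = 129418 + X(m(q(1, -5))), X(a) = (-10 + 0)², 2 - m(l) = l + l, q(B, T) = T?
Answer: 12776921065/3083046472 ≈ 4.1442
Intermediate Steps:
m(l) = 2 - 2*l (m(l) = 2 - (l + l) = 2 - 2*l)
X(a) = 100 (X(a) = (-10)² = 100)
Q = 129518 (Q = 129418 + 100 = 129518)
498007/Q - 113944/(-380864) = 498007/129518 - 113944/(-380864) = 498007*(1/129518) - 113944*(-1/380864) = 498007/129518 + 14243/47608 = 12776921065/3083046472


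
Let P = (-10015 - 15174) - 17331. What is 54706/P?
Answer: -27353/21260 ≈ -1.2866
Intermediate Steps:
P = -42520 (P = -25189 - 17331 = -42520)
54706/P = 54706/(-42520) = 54706*(-1/42520) = -27353/21260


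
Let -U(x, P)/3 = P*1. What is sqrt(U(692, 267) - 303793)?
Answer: I*sqrt(304594) ≈ 551.9*I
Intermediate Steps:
U(x, P) = -3*P
sqrt(U(692, 267) - 303793) = sqrt(-3*267 - 303793) = sqrt(-801 - 303793) = sqrt(-304594) = I*sqrt(304594)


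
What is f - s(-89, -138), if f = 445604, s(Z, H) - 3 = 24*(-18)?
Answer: 446033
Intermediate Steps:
s(Z, H) = -429 (s(Z, H) = 3 + 24*(-18) = 3 - 432 = -429)
f - s(-89, -138) = 445604 - 1*(-429) = 445604 + 429 = 446033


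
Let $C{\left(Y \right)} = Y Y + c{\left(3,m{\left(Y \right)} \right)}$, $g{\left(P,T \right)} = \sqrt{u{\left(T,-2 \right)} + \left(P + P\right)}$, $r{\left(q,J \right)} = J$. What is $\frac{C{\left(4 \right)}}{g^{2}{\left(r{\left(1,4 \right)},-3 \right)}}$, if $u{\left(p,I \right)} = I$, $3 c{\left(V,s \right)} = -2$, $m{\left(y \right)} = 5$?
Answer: $\frac{23}{9} \approx 2.5556$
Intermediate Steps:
$c{\left(V,s \right)} = - \frac{2}{3}$ ($c{\left(V,s \right)} = \frac{1}{3} \left(-2\right) = - \frac{2}{3}$)
$g{\left(P,T \right)} = \sqrt{-2 + 2 P}$ ($g{\left(P,T \right)} = \sqrt{-2 + \left(P + P\right)} = \sqrt{-2 + 2 P}$)
$C{\left(Y \right)} = - \frac{2}{3} + Y^{2}$ ($C{\left(Y \right)} = Y Y - \frac{2}{3} = Y^{2} - \frac{2}{3} = - \frac{2}{3} + Y^{2}$)
$\frac{C{\left(4 \right)}}{g^{2}{\left(r{\left(1,4 \right)},-3 \right)}} = \frac{- \frac{2}{3} + 4^{2}}{\left(\sqrt{-2 + 2 \cdot 4}\right)^{2}} = \frac{- \frac{2}{3} + 16}{\left(\sqrt{-2 + 8}\right)^{2}} = \frac{46}{3 \left(\sqrt{6}\right)^{2}} = \frac{46}{3 \cdot 6} = \frac{46}{3} \cdot \frac{1}{6} = \frac{23}{9}$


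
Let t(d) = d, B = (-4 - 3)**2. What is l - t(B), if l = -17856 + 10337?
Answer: -7568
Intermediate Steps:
B = 49 (B = (-7)**2 = 49)
l = -7519
l - t(B) = -7519 - 1*49 = -7519 - 49 = -7568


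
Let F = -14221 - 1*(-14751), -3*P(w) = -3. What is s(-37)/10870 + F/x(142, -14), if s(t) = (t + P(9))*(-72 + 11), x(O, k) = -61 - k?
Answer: -2828944/255445 ≈ -11.075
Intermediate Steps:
P(w) = 1 (P(w) = -⅓*(-3) = 1)
F = 530 (F = -14221 + 14751 = 530)
s(t) = -61 - 61*t (s(t) = (t + 1)*(-72 + 11) = (1 + t)*(-61) = -61 - 61*t)
s(-37)/10870 + F/x(142, -14) = (-61 - 61*(-37))/10870 + 530/(-61 - 1*(-14)) = (-61 + 2257)*(1/10870) + 530/(-61 + 14) = 2196*(1/10870) + 530/(-47) = 1098/5435 + 530*(-1/47) = 1098/5435 - 530/47 = -2828944/255445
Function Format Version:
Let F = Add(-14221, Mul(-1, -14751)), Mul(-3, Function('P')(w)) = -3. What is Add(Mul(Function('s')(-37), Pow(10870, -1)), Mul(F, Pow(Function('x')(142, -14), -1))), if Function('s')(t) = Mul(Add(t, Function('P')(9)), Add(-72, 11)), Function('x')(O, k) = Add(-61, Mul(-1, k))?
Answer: Rational(-2828944, 255445) ≈ -11.075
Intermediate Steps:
Function('P')(w) = 1 (Function('P')(w) = Mul(Rational(-1, 3), -3) = 1)
F = 530 (F = Add(-14221, 14751) = 530)
Function('s')(t) = Add(-61, Mul(-61, t)) (Function('s')(t) = Mul(Add(t, 1), Add(-72, 11)) = Mul(Add(1, t), -61) = Add(-61, Mul(-61, t)))
Add(Mul(Function('s')(-37), Pow(10870, -1)), Mul(F, Pow(Function('x')(142, -14), -1))) = Add(Mul(Add(-61, Mul(-61, -37)), Pow(10870, -1)), Mul(530, Pow(Add(-61, Mul(-1, -14)), -1))) = Add(Mul(Add(-61, 2257), Rational(1, 10870)), Mul(530, Pow(Add(-61, 14), -1))) = Add(Mul(2196, Rational(1, 10870)), Mul(530, Pow(-47, -1))) = Add(Rational(1098, 5435), Mul(530, Rational(-1, 47))) = Add(Rational(1098, 5435), Rational(-530, 47)) = Rational(-2828944, 255445)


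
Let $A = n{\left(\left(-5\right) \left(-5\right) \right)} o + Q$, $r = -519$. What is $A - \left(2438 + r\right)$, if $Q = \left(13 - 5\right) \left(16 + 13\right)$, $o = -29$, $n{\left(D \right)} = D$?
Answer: $-2412$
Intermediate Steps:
$Q = 232$ ($Q = 8 \cdot 29 = 232$)
$A = -493$ ($A = \left(-5\right) \left(-5\right) \left(-29\right) + 232 = 25 \left(-29\right) + 232 = -725 + 232 = -493$)
$A - \left(2438 + r\right) = -493 - \left(2438 - 519\right) = -493 - 1919 = -2412$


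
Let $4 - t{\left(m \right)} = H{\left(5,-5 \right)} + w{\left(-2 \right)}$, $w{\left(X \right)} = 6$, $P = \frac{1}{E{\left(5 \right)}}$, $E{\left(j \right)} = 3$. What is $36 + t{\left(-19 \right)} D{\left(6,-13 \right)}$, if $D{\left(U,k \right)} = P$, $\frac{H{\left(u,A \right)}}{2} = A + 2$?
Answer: $\frac{112}{3} \approx 37.333$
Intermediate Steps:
$H{\left(u,A \right)} = 4 + 2 A$ ($H{\left(u,A \right)} = 2 \left(A + 2\right) = 2 \left(2 + A\right) = 4 + 2 A$)
$P = \frac{1}{3} \approx 0.33333$
$D{\left(U,k \right)} = \frac{1}{3}$
$t{\left(m \right)} = 4$ ($t{\left(m \right)} = 4 - \left(\left(4 + 2 \left(-5\right)\right) + 6\right) = 4 - \left(\left(4 - 10\right) + 6\right) = 4 - \left(-6 + 6\right) = 4 - 0 = 4 + 0 = 4$)
$36 + t{\left(-19 \right)} D{\left(6,-13 \right)} = 36 + 4 \cdot \frac{1}{3} = 36 + \frac{4}{3} = \frac{112}{3}$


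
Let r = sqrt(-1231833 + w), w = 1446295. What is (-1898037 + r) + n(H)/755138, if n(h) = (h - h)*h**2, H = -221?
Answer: -1898037 + sqrt(214462) ≈ -1.8976e+6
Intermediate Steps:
r = sqrt(214462) (r = sqrt(-1231833 + 1446295) = sqrt(214462) ≈ 463.10)
n(h) = 0 (n(h) = 0*h**2 = 0)
(-1898037 + r) + n(H)/755138 = (-1898037 + sqrt(214462)) + 0/755138 = (-1898037 + sqrt(214462)) + 0*(1/755138) = (-1898037 + sqrt(214462)) + 0 = -1898037 + sqrt(214462)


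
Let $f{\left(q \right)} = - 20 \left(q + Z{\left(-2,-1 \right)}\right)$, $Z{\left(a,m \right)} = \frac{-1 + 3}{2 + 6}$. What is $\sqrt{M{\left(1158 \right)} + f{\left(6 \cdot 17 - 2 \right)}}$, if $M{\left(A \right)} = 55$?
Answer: $5 i \sqrt{78} \approx 44.159 i$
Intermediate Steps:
$Z{\left(a,m \right)} = \frac{1}{4}$ ($Z{\left(a,m \right)} = \frac{2}{8} = 2 \cdot \frac{1}{8} = \frac{1}{4}$)
$f{\left(q \right)} = -5 - 20 q$ ($f{\left(q \right)} = - 20 \left(q + \frac{1}{4}\right) = - 20 \left(\frac{1}{4} + q\right) = -5 - 20 q$)
$\sqrt{M{\left(1158 \right)} + f{\left(6 \cdot 17 - 2 \right)}} = \sqrt{55 - \left(5 + 20 \left(6 \cdot 17 - 2\right)\right)} = \sqrt{55 - \left(5 + 20 \left(102 - 2\right)\right)} = \sqrt{55 - 2005} = \sqrt{-1950} = 5 i \sqrt{78}$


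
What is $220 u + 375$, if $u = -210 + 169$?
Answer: $-8645$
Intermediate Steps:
$u = -41$
$220 u + 375 = 220 \left(-41\right) + 375 = -9020 + 375 = -8645$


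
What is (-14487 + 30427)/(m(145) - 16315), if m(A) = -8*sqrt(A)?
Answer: -52012220/53233989 + 25504*sqrt(145)/53233989 ≈ -0.97128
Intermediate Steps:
(-14487 + 30427)/(m(145) - 16315) = (-14487 + 30427)/(-8*sqrt(145) - 16315) = 15940/(-16315 - 8*sqrt(145))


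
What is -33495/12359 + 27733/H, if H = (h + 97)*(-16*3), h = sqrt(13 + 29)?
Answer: -2841579187/326870832 + 27733*sqrt(42)/449616 ≈ -8.2935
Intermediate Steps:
h = sqrt(42) ≈ 6.4807
H = -4656 - 48*sqrt(42) (H = (sqrt(42) + 97)*(-16*3) = (97 + sqrt(42))*(-48) = -4656 - 48*sqrt(42) ≈ -4967.1)
-33495/12359 + 27733/H = -33495/12359 + 27733/(-4656 - 48*sqrt(42))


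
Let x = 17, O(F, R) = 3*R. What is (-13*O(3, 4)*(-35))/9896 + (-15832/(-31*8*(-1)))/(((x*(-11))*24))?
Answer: 97402883/172101336 ≈ 0.56596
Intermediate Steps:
(-13*O(3, 4)*(-35))/9896 + (-15832/(-31*8*(-1)))/(((x*(-11))*24)) = (-39*4*(-35))/9896 + (-15832/(-31*8*(-1)))/(((17*(-11))*24)) = (-13*12*(-35))*(1/9896) + (-15832/((-248*(-1))))/((-187*24)) = -156*(-35)*(1/9896) - 15832/248/(-4488) = 5460*(1/9896) - 15832*1/248*(-1/4488) = 1365/2474 - 1979/31*(-1/4488) = 1365/2474 + 1979/139128 = 97402883/172101336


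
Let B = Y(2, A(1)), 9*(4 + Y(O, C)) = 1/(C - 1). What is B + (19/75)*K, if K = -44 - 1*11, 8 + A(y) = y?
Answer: -6461/360 ≈ -17.947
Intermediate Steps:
A(y) = -8 + y
K = -55 (K = -44 - 11 = -55)
Y(O, C) = -4 + 1/(9*(-1 + C)) (Y(O, C) = -4 + 1/(9*(C - 1)) = -4 + 1/(9*(-1 + C)))
B = -289/72 (B = (37 - 36*(-8 + 1))/(9*(-1 + (-8 + 1))) = (37 - 36*(-7))/(9*(-1 - 7)) = (1/9)*(37 + 252)/(-8) = (1/9)*(-1/8)*289 = -289/72 ≈ -4.0139)
B + (19/75)*K = -289/72 + (19/75)*(-55) = -289/72 - 209/15 = -6461/360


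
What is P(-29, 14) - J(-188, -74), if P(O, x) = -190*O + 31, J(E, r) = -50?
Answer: 5591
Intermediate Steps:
P(O, x) = 31 - 190*O
P(-29, 14) - J(-188, -74) = (31 - 190*(-29)) - 1*(-50) = (31 + 5510) + 50 = 5541 + 50 = 5591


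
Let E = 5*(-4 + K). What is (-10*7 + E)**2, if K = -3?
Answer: 11025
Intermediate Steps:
E = -35 (E = 5*(-4 - 3) = 5*(-7) = -35)
(-10*7 + E)**2 = (-10*7 - 35)**2 = (-70 - 35)**2 = (-105)**2 = 11025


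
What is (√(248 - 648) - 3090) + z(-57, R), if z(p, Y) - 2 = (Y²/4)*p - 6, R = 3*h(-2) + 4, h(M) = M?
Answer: -3151 + 20*I ≈ -3151.0 + 20.0*I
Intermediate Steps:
R = -2 (R = 3*(-2) + 4 = -6 + 4 = -2)
z(p, Y) = -4 + p*Y²/4 (z(p, Y) = 2 + ((Y²/4)*p - 6) = 2 + (p*Y²/4 - 6) = 2 + (-6 + p*Y²/4) = -4 + p*Y²/4)
(√(248 - 648) - 3090) + z(-57, R) = (√(248 - 648) - 3090) + (-4 + (¼)*(-57)*(-2)²) = (√(-400) - 3090) + (-4 + (¼)*(-57)*4) = (20*I - 3090) + (-4 - 57) = (-3090 + 20*I) - 61 = -3151 + 20*I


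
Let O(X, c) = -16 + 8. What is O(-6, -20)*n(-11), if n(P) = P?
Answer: 88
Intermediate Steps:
O(X, c) = -8
O(-6, -20)*n(-11) = -8*(-11) = 88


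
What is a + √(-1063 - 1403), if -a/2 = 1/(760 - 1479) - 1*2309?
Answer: 3320344/719 + 3*I*√274 ≈ 4618.0 + 49.659*I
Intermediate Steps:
a = 3320344/719 (a = -2*(1/(760 - 1479) - 1*2309) = -2*(1/(-719) - 2309) = -2*(-1/719 - 2309) = -2*(-1660172/719) = 3320344/719 ≈ 4618.0)
a + √(-1063 - 1403) = 3320344/719 + √(-1063 - 1403) = 3320344/719 + √(-2466) = 3320344/719 + 3*I*√274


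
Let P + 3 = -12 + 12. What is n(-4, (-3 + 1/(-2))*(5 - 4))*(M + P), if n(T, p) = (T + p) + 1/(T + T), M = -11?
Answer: 427/4 ≈ 106.75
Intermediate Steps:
n(T, p) = T + p + 1/(2*T) (n(T, p) = (T + p) + 1/(2*T) = T + p + 1/(2*T))
P = -3 (P = -3 + (-12 + 12) = -3 + 0 = -3)
n(-4, (-3 + 1/(-2))*(5 - 4))*(M + P) = (-4 + (-3 + 1/(-2))*(5 - 4) + (½)/(-4))*(-11 - 3) = (-4 + (-3 - ½)*1 + (½)*(-¼))*(-14) = (-4 - 7/2*1 - ⅛)*(-14) = (-4 - 7/2 - ⅛)*(-14) = -61/8*(-14) = 427/4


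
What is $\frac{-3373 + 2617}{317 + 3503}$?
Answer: $- \frac{189}{955} \approx -0.19791$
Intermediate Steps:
$\frac{-3373 + 2617}{317 + 3503} = - \frac{756}{3820} = \left(-756\right) \frac{1}{3820} = - \frac{189}{955}$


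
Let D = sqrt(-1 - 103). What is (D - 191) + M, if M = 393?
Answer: 202 + 2*I*sqrt(26) ≈ 202.0 + 10.198*I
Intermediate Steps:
D = 2*I*sqrt(26) (D = sqrt(-104) = 2*I*sqrt(26) ≈ 10.198*I)
(D - 191) + M = (2*I*sqrt(26) - 191) + 393 = (-191 + 2*I*sqrt(26)) + 393 = 202 + 2*I*sqrt(26)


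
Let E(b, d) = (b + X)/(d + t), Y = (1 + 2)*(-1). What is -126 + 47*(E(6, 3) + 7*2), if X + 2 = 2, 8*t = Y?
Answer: 4476/7 ≈ 639.43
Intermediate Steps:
Y = -3 (Y = 3*(-1) = -3)
t = -3/8 (t = (1/8)*(-3) = -3/8 ≈ -0.37500)
X = 0 (X = -2 + 2 = 0)
E(b, d) = b/(-3/8 + d) (E(b, d) = (b + 0)/(d - 3/8) = b/(-3/8 + d))
-126 + 47*(E(6, 3) + 7*2) = -126 + 47*(8*6/(-3 + 8*3) + 7*2) = -126 + 47*(8*6/(-3 + 24) + 14) = -126 + 47*(8*6/21 + 14) = -126 + 47*(8*6*(1/21) + 14) = -126 + 47*(16/7 + 14) = -126 + 47*(114/7) = -126 + 5358/7 = 4476/7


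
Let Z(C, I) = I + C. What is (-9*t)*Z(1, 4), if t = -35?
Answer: 1575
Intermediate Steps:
Z(C, I) = C + I
(-9*t)*Z(1, 4) = (-9*(-35))*(1 + 4) = 315*5 = 1575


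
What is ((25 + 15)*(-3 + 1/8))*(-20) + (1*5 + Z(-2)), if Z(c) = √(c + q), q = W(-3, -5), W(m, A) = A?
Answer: 2305 + I*√7 ≈ 2305.0 + 2.6458*I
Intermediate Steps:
q = -5
Z(c) = √(-5 + c) (Z(c) = √(c - 5) = √(-5 + c))
((25 + 15)*(-3 + 1/8))*(-20) + (1*5 + Z(-2)) = ((25 + 15)*(-3 + 1/8))*(-20) + (1*5 + √(-5 - 2)) = (40*(-3 + ⅛))*(-20) + (5 + √(-7)) = (40*(-23/8))*(-20) + (5 + I*√7) = -115*(-20) + (5 + I*√7) = 2300 + (5 + I*√7) = 2305 + I*√7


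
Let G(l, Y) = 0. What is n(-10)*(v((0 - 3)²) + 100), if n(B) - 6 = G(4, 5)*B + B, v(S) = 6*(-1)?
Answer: -376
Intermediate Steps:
v(S) = -6
n(B) = 6 + B (n(B) = 6 + (0*B + B) = 6 + (0 + B) = 6 + B)
n(-10)*(v((0 - 3)²) + 100) = (6 - 10)*(-6 + 100) = -4*94 = -376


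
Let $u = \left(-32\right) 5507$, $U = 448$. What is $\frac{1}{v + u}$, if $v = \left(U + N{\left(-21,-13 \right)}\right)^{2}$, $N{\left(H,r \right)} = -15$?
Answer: $\frac{1}{11265} \approx 8.8771 \cdot 10^{-5}$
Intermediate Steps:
$v = 187489$ ($v = \left(448 - 15\right)^{2} = 433^{2} = 187489$)
$u = -176224$
$\frac{1}{v + u} = \frac{1}{187489 - 176224} = \frac{1}{11265}$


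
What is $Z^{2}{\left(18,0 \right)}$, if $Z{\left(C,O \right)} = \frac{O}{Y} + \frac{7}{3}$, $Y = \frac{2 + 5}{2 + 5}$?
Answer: $\frac{49}{9} \approx 5.4444$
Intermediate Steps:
$Y = 1$ ($Y = \frac{7}{7} = 7 \cdot \frac{1}{7} = 1$)
$Z{\left(C,O \right)} = \frac{7}{3} + O$ ($Z{\left(C,O \right)} = \frac{O}{1} + \frac{7}{3} = O 1 + 7 \cdot \frac{1}{3} = O + \frac{7}{3} = \frac{7}{3} + O$)
$Z^{2}{\left(18,0 \right)} = \left(\frac{7}{3} + 0\right)^{2} = \left(\frac{7}{3}\right)^{2} = \frac{49}{9}$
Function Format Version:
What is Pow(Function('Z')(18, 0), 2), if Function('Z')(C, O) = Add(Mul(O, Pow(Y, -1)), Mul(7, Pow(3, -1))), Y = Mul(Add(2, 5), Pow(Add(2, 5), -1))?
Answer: Rational(49, 9) ≈ 5.4444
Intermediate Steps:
Y = 1 (Y = Mul(7, Pow(7, -1)) = Mul(7, Rational(1, 7)) = 1)
Function('Z')(C, O) = Add(Rational(7, 3), O) (Function('Z')(C, O) = Add(Mul(O, Pow(1, -1)), Mul(7, Pow(3, -1))) = Add(Mul(O, 1), Mul(7, Rational(1, 3))) = Add(O, Rational(7, 3)) = Add(Rational(7, 3), O))
Pow(Function('Z')(18, 0), 2) = Pow(Add(Rational(7, 3), 0), 2) = Pow(Rational(7, 3), 2) = Rational(49, 9)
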